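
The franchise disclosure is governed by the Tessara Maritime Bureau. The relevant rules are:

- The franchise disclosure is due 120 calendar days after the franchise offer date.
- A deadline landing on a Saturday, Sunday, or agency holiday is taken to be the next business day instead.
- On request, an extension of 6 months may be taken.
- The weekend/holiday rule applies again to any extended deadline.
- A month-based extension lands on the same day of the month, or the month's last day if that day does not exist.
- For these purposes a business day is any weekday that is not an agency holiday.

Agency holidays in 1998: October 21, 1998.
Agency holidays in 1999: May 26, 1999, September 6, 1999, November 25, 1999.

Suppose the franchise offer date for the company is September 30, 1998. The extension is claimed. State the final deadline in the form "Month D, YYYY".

July 28, 1999

From September 30, 1998, 120 calendar days later is January 28, 1999.
January 28, 1999 (Thursday) is already a business day.
Add 6 months to January 28, 1999: July 28, 1999.
July 28, 1999 (Wednesday) is already a business day.
So the filing is due July 28, 1999.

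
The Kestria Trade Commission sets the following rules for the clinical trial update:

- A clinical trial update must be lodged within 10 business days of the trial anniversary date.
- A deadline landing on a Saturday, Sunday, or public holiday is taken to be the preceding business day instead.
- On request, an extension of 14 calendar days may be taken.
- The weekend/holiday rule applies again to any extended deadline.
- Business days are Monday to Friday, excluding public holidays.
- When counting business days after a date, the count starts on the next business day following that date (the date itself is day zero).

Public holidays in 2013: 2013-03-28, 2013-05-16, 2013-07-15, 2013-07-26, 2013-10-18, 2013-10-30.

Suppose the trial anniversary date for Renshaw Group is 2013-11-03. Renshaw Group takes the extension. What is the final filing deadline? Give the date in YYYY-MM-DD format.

Starting the day after 2013-11-03 and counting 10 business days lands on 2013-11-15.
2013-11-15 (Friday) is already a business day.
Add the 14 calendar-day extension to 2013-11-15: 2013-11-29.
2013-11-29 falls on a Friday, which is a business day, so no adjustment is needed.
Deadline: 2013-11-29.

2013-11-29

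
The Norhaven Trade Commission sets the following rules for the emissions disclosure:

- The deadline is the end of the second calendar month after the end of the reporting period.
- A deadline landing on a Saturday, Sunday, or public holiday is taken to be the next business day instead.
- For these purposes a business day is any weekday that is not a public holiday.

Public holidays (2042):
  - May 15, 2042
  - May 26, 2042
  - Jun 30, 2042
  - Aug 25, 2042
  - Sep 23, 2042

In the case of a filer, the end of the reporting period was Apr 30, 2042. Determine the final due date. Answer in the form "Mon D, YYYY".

Jul 1, 2042

2 months after Apr 30, 2042 falls in June 2042; the last day of that month is Jun 30, 2042.
Because Jun 30, 2042 is a listed holiday, the deadline becomes Jul 1, 2042 (Tuesday).
Deadline: Jul 1, 2042.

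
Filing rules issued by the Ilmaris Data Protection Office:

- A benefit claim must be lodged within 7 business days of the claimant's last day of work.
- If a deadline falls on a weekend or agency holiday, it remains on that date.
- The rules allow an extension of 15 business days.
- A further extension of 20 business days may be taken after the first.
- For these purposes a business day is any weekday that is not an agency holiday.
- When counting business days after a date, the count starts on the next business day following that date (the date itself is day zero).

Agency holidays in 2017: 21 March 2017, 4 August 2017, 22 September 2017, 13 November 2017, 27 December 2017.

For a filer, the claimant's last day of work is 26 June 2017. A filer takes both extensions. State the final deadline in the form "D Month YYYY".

24 August 2017

Starting the day after 26 June 2017 and counting 7 business days lands on 5 July 2017.
5 July 2017 is a Wednesday; no weekend or holiday adjustment applies.
Applying the 15-business-day extension: 15 business days after 5 July 2017 is 26 July 2017.
26 July 2017 is a Wednesday; no weekend or holiday adjustment applies.
The 20-business-day extension runs from 26 July 2017 to 24 August 2017.
24 August 2017 falls on a Thursday. The rules make no weekend/holiday allowance, so it remains 24 August 2017.
Final deadline: 24 August 2017.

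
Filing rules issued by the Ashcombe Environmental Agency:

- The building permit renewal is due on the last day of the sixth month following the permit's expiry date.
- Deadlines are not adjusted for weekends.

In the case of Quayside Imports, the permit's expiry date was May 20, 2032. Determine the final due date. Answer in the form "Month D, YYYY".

November 30, 2032

6 months after May 20, 2032 is November 2032; that month ends on November 30, 2032.
November 30, 2032 falls on a Tuesday. The rules make no weekend/holiday allowance, so it remains November 30, 2032.
Final deadline: November 30, 2032.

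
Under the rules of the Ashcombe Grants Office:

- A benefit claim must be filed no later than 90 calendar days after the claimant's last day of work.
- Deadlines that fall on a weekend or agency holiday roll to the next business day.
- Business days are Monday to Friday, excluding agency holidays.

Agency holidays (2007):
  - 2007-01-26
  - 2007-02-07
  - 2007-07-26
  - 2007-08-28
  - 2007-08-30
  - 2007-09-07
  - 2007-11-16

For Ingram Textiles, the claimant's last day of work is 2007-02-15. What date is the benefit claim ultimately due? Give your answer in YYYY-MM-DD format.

2007-05-16

90 calendar days after 2007-02-15 is 2007-05-16.
Since 2007-05-16 is a Wednesday and not a holiday, the date is unchanged.
The final due date is 2007-05-16.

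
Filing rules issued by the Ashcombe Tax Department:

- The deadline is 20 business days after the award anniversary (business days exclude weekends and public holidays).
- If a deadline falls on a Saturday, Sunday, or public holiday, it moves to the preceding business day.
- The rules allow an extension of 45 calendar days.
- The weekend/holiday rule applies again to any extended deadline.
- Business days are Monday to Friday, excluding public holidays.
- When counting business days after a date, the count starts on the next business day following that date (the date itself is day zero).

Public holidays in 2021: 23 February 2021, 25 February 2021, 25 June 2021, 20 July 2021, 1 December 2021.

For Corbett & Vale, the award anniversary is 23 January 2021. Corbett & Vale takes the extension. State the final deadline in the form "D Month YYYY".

20 business days after 23 January 2021, excluding weekends and holidays, is 19 February 2021.
19 February 2021 falls on a Friday, which is a business day, so no adjustment is needed.
With the 45-day extension, 19 February 2021 becomes 5 April 2021.
5 April 2021 falls on a Monday, which is a business day, so no adjustment is needed.
Final deadline: 5 April 2021.

5 April 2021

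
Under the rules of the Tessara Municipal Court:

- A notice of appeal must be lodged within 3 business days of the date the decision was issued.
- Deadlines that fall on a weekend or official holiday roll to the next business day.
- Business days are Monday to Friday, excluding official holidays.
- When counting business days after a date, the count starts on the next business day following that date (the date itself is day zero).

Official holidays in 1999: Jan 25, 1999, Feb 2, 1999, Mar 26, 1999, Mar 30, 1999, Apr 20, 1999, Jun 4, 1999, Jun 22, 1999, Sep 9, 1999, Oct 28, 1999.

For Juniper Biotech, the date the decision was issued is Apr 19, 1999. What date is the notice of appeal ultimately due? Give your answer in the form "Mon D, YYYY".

Counting 3 business days after Apr 19, 1999 (skipping weekends and listed holidays) reaches Apr 23, 1999.
Since Apr 23, 1999 is a Friday and not a holiday, the date is unchanged.
So the filing is due Apr 23, 1999.

Apr 23, 1999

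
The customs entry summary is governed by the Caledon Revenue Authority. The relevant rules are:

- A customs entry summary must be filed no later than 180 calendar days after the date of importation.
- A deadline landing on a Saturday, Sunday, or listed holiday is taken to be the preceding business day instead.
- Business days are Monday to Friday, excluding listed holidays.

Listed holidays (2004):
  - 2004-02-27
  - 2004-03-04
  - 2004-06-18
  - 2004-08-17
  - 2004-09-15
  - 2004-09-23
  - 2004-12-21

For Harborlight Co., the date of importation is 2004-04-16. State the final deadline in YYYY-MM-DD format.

Adding 180 calendar days to 2004-04-16 gives 2004-10-13.
2004-10-13 is a Wednesday and not a listed holiday, so it stands.
The final due date is 2004-10-13.

2004-10-13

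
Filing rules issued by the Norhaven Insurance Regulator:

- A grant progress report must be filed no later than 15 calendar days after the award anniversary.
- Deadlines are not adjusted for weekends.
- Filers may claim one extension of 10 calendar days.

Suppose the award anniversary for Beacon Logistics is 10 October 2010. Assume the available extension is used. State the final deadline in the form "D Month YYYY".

4 November 2010

Adding 15 calendar days to 10 October 2010 gives 25 October 2010.
25 October 2010 is a Monday; no weekend or holiday adjustment applies.
Add the 10 calendar-day extension to 25 October 2010: 4 November 2010.
4 November 2010 falls on a Thursday. The rules make no weekend/holiday allowance, so it remains 4 November 2010.
The final due date is 4 November 2010.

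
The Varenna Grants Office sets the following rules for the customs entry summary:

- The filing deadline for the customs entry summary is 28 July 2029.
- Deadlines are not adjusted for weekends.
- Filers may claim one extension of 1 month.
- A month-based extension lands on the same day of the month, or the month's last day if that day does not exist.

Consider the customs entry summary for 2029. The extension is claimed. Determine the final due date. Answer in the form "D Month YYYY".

Start from the fixed due date, 28 July 2029.
No adjustment is made for weekends or holidays, so 28 July 2029 stands.
Applying the 1 month extension: 1 month after 28 July 2029 is 28 August 2029.
28 August 2029 falls on a Tuesday. The rules make no weekend/holiday allowance, so it remains 28 August 2029.
Deadline: 28 August 2029.

28 August 2029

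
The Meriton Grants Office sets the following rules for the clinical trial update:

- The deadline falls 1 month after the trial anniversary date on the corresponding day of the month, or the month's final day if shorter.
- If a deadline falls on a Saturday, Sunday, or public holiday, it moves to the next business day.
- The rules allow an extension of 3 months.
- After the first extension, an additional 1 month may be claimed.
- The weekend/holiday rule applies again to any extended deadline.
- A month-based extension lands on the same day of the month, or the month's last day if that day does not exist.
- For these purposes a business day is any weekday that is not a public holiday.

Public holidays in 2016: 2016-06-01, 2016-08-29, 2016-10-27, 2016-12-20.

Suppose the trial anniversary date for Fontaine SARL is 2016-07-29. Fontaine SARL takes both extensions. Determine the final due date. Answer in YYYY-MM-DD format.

1 month from 2016-07-29 is 2016-08-29.
2016-08-29 falls on a listed holiday. Rolling to the next business day gives 2016-08-30, a Tuesday.
Applying the 3 months extension: 3 months after 2016-08-30 is 2016-11-30.
Since 2016-11-30 is a Wednesday and not a holiday, the date is unchanged.
Add 1 month to 2016-11-30: 2016-12-30.
2016-12-30 falls on a Friday, which is a business day, so no adjustment is needed.
Final deadline: 2016-12-30.

2016-12-30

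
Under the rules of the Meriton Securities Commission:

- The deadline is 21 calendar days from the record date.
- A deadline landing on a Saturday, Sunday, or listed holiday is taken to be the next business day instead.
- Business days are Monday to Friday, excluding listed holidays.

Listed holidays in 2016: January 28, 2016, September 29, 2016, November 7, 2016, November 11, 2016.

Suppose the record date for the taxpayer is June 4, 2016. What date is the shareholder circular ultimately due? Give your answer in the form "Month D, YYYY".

21 calendar days after June 4, 2016 is June 25, 2016.
June 25, 2016 is a Saturday; the next business day is June 27, 2016 (Monday).
Final deadline: June 27, 2016.

June 27, 2016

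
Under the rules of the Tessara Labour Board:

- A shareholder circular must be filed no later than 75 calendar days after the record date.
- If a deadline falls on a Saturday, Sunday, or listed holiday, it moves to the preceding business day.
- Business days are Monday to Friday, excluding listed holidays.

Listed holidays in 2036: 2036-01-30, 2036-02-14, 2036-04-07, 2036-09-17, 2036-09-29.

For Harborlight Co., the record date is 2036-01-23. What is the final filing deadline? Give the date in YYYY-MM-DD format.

Trigger date 2036-01-23 + 75 calendar days = 2036-04-07.
2036-04-07 is a listed holiday; the preceding business day is 2036-04-04 (Friday).
Deadline: 2036-04-04.

2036-04-04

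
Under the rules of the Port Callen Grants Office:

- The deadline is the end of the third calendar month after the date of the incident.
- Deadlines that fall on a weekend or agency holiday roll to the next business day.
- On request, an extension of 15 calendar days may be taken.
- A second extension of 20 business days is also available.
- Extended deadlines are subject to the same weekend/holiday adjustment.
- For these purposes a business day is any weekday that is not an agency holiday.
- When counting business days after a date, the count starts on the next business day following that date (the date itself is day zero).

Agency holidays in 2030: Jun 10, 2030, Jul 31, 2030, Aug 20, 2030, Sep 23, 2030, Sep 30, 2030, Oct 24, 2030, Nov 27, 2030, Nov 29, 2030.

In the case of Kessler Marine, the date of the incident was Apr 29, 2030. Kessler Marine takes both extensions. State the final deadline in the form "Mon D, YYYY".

Sep 16, 2030

The third month after Apr 29, 2030 is July 2030, whose last day is Jul 31, 2030.
Jul 31, 2030 is a listed holiday; the next business day is Aug 1, 2030 (Thursday).
Add the 15 calendar-day extension to Aug 1, 2030: Aug 16, 2030.
Aug 16, 2030 is a Friday and not a listed holiday, so it stands.
Applying the 20-business-day extension: 20 business days after Aug 16, 2030 is Sep 16, 2030.
Sep 16, 2030 is a Monday and not a listed holiday, so it stands.
The final due date is Sep 16, 2030.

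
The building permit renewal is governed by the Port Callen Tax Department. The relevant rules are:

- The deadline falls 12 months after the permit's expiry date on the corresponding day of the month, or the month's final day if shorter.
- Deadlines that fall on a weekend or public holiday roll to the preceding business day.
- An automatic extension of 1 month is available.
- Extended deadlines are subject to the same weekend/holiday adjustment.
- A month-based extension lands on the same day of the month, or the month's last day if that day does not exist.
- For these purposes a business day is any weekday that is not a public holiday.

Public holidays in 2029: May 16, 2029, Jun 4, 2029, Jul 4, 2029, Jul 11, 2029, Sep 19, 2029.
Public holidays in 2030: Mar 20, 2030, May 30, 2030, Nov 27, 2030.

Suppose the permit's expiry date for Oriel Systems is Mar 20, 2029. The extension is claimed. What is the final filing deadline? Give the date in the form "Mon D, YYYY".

Apr 19, 2030

12 months after Mar 20, 2029, on the same day of the month, is Mar 20, 2030.
Mar 20, 2030 is a listed holiday; the preceding business day is Mar 19, 2030 (Tuesday).
Applying the 1 month extension: 1 month after Mar 19, 2030 is Apr 19, 2030.
Apr 19, 2030 is a Friday and not a listed holiday, so it stands.
Deadline: Apr 19, 2030.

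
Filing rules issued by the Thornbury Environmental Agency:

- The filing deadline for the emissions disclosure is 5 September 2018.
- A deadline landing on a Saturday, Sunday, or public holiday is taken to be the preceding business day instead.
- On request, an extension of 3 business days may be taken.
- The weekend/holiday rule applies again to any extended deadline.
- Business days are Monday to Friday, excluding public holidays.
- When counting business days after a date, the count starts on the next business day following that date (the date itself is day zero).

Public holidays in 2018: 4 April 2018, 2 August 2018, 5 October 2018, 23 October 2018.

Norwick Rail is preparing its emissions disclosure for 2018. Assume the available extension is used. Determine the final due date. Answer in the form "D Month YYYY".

Start from the fixed due date, 5 September 2018.
5 September 2018 falls on a Wednesday, which is a business day, so no adjustment is needed.
Applying the 3-business-day extension: 3 business days after 5 September 2018 is 10 September 2018.
10 September 2018 is a Monday and not a listed holiday, so it stands.
Final deadline: 10 September 2018.

10 September 2018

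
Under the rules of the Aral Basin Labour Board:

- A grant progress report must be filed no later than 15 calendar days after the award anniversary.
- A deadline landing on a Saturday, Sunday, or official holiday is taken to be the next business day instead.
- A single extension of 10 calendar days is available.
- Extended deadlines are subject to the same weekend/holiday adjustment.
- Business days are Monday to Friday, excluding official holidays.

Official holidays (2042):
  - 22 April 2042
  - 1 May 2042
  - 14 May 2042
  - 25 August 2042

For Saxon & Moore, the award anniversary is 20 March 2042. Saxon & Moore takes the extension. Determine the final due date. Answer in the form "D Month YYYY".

14 April 2042

Adding 15 calendar days to 20 March 2042 gives 4 April 2042.
4 April 2042 (Friday) is already a business day.
Add the 10 calendar-day extension to 4 April 2042: 14 April 2042.
14 April 2042 (Monday) is already a business day.
So the filing is due 14 April 2042.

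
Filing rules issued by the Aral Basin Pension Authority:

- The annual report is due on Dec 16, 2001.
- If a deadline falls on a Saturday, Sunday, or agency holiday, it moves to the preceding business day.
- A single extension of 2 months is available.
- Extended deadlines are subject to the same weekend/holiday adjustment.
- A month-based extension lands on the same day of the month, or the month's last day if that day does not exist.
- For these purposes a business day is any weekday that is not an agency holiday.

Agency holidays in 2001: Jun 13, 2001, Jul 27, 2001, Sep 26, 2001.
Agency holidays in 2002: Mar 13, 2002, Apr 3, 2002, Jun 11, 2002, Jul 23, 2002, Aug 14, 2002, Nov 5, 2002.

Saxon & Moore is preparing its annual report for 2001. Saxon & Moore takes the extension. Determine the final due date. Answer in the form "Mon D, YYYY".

Feb 14, 2002

The stated deadline is Dec 16, 2001.
Dec 16, 2001 is a Sunday, so it moves to the preceding business day, Dec 14, 2001 (Friday).
Add 2 months to Dec 14, 2001: Feb 14, 2002.
Since Feb 14, 2002 is a Thursday and not a holiday, the date is unchanged.
Deadline: Feb 14, 2002.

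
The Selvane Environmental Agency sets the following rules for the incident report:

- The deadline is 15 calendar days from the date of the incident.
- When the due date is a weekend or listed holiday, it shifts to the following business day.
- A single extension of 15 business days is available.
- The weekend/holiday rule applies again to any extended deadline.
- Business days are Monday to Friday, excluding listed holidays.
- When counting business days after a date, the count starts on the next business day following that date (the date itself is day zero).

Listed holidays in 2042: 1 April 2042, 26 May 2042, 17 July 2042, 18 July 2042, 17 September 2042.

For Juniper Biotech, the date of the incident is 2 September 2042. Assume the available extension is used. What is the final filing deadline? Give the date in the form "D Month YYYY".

Adding 15 calendar days to 2 September 2042 gives 17 September 2042.
17 September 2042 falls on a listed holiday. Rolling to the next business day gives 18 September 2042, a Thursday.
Applying the 15-business-day extension: 15 business days after 18 September 2042 is 9 October 2042.
9 October 2042 (Thursday) is already a business day.
Deadline: 9 October 2042.

9 October 2042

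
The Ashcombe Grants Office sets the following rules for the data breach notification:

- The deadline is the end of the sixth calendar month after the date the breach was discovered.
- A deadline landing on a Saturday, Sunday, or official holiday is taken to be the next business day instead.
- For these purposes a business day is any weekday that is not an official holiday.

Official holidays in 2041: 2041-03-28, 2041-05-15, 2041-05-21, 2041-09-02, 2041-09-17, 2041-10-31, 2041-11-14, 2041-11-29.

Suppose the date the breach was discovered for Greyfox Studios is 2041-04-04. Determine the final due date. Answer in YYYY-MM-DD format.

2041-11-01

6 months after 2041-04-04 falls in October 2041; the last day of that month is 2041-10-31.
Because 2041-10-31 is a listed holiday, the deadline becomes 2041-11-01 (Friday).
Deadline: 2041-11-01.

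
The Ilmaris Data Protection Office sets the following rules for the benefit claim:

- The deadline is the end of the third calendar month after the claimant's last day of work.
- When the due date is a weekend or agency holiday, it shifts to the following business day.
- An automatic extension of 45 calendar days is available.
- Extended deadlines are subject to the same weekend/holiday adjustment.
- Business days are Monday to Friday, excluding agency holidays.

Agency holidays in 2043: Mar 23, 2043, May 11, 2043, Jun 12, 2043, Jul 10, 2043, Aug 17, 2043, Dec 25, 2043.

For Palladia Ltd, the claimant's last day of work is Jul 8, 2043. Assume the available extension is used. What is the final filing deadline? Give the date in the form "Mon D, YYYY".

Dec 17, 2043

3 months after Jul 8, 2043 is October 2043; that month ends on Oct 31, 2043.
Oct 31, 2043 is a Saturday; the next business day is Nov 2, 2043 (Monday).
The 45-calendar-day extension moves the deadline from Nov 2, 2043 to Dec 17, 2043.
Since Dec 17, 2043 is a Thursday and not a holiday, the date is unchanged.
Deadline: Dec 17, 2043.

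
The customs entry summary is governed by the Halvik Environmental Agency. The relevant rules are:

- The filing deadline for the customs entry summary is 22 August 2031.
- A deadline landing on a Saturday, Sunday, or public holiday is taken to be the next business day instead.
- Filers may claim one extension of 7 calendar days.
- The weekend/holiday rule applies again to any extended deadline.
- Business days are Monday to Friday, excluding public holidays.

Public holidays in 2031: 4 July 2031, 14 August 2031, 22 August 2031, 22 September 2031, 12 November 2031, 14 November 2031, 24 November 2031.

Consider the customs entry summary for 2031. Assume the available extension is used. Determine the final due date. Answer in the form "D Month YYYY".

1 September 2031

Start from the fixed due date, 22 August 2031.
22 August 2031 falls on a listed holiday. Rolling to the next business day gives 25 August 2031, a Monday.
The 7-calendar-day extension moves the deadline from 25 August 2031 to 1 September 2031.
1 September 2031 falls on a Monday, which is a business day, so no adjustment is needed.
Final deadline: 1 September 2031.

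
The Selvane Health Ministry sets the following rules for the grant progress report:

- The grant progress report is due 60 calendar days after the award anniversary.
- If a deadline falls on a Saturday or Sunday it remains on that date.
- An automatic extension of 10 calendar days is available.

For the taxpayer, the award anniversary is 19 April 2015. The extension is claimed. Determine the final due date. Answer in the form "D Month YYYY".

Trigger date 19 April 2015 + 60 calendar days = 18 June 2015.
No adjustment is made for weekends or holidays, so 18 June 2015 stands.
Add the 10 calendar-day extension to 18 June 2015: 28 June 2015.
No adjustment is made for weekends or holidays, so 28 June 2015 stands.
So the filing is due 28 June 2015.

28 June 2015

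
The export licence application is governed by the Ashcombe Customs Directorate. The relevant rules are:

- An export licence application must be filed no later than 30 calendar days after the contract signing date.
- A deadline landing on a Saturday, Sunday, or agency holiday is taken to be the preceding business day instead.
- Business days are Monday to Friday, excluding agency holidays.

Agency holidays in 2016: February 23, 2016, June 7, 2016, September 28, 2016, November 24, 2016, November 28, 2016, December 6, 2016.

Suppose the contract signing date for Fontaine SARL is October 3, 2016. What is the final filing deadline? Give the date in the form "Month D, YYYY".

From October 3, 2016, 30 calendar days later is November 2, 2016.
November 2, 2016 is a Wednesday and not a listed holiday, so it stands.
The final due date is November 2, 2016.

November 2, 2016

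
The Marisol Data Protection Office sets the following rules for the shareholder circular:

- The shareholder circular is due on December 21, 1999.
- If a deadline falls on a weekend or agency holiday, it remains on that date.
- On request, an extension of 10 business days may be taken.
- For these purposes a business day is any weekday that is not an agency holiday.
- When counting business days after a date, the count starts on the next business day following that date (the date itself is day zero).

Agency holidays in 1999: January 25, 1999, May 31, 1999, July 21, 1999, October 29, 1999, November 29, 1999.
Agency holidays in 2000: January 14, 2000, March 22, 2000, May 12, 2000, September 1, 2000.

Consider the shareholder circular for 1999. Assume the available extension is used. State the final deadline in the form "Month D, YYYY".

January 4, 2000

The statutory due date is December 21, 1999.
December 21, 1999 is a Tuesday; no weekend or holiday adjustment applies.
Applying the 10-business-day extension: 10 business days after December 21, 1999 is January 4, 2000.
No adjustment is made for weekends or holidays, so January 4, 2000 stands.
Deadline: January 4, 2000.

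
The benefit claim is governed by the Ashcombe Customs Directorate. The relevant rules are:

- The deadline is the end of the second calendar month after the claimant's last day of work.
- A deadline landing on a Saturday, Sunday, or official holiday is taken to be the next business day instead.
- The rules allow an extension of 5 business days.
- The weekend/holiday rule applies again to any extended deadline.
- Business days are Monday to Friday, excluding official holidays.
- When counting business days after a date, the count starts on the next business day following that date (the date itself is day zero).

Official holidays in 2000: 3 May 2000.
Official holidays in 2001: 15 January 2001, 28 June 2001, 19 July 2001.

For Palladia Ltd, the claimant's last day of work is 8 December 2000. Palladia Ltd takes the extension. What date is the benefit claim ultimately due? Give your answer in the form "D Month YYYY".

The second month after 8 December 2000 is February 2001, whose last day is 28 February 2001.
28 February 2001 is a Wednesday and not a listed holiday, so it stands.
Counting 5 further business days from 28 February 2001 reaches 7 March 2001.
Since 7 March 2001 is a Wednesday and not a holiday, the date is unchanged.
So the filing is due 7 March 2001.

7 March 2001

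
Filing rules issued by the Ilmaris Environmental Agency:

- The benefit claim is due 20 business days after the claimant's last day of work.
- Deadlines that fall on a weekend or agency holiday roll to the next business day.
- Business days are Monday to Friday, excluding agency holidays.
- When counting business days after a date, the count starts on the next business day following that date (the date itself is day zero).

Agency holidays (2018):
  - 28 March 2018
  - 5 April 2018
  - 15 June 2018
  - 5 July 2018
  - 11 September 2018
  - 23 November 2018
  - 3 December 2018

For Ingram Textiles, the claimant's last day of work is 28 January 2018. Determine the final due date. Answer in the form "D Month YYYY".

20 business days after 28 January 2018, excluding weekends and holidays, is 23 February 2018.
Since 23 February 2018 is a Friday and not a holiday, the date is unchanged.
So the filing is due 23 February 2018.

23 February 2018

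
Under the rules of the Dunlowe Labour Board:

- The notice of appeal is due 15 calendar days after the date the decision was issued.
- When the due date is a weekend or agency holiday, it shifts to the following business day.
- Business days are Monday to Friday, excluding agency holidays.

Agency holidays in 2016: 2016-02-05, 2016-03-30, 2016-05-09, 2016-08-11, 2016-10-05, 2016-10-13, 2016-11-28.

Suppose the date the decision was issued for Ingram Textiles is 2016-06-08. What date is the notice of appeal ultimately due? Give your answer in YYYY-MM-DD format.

Trigger date 2016-06-08 + 15 calendar days = 2016-06-23.
2016-06-23 is a Thursday and not a listed holiday, so it stands.
So the filing is due 2016-06-23.

2016-06-23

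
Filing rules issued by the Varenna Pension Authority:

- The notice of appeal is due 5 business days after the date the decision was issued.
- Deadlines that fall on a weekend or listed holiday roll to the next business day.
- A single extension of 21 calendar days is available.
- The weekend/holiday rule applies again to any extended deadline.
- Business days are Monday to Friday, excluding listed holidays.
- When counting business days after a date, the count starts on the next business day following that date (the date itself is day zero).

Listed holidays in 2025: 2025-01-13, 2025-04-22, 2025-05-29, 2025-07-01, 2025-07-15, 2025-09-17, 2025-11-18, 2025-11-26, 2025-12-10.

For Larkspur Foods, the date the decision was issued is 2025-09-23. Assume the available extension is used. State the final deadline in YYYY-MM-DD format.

Starting the day after 2025-09-23 and counting 5 business days lands on 2025-09-30.
2025-09-30 is a Tuesday and not a listed holiday, so it stands.
With the 21-day extension, 2025-09-30 becomes 2025-10-21.
2025-10-21 is a Tuesday and not a listed holiday, so it stands.
Deadline: 2025-10-21.

2025-10-21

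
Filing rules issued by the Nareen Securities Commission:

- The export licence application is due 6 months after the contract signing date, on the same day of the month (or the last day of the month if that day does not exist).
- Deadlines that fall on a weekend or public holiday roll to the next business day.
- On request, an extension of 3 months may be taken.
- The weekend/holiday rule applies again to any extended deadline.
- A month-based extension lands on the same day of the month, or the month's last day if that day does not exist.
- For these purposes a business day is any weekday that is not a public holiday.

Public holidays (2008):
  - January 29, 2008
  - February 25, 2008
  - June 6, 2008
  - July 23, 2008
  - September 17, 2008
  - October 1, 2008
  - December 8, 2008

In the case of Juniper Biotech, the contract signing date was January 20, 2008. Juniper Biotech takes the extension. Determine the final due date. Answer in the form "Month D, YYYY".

6 months after January 20, 2008, on the same day of the month, is July 20, 2008.
July 20, 2008 is a Sunday, so it moves to the next business day, July 21, 2008 (Monday).
Add 3 months to July 21, 2008: October 21, 2008.
October 21, 2008 is a Tuesday and not a listed holiday, so it stands.
The final due date is October 21, 2008.

October 21, 2008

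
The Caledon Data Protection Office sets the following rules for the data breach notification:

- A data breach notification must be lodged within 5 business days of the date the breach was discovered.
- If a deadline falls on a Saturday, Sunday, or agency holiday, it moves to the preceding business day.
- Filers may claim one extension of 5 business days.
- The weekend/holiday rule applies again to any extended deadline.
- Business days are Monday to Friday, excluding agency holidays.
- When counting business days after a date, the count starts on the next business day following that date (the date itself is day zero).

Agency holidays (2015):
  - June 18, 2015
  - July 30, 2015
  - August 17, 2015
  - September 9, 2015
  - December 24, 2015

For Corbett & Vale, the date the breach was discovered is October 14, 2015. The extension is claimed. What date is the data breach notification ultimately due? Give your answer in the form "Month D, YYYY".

October 28, 2015

5 business days after October 14, 2015, excluding weekends and holidays, is October 21, 2015.
October 21, 2015 falls on a Wednesday, which is a business day, so no adjustment is needed.
The 5-business-day extension runs from October 21, 2015 to October 28, 2015.
October 28, 2015 (Wednesday) is already a business day.
Deadline: October 28, 2015.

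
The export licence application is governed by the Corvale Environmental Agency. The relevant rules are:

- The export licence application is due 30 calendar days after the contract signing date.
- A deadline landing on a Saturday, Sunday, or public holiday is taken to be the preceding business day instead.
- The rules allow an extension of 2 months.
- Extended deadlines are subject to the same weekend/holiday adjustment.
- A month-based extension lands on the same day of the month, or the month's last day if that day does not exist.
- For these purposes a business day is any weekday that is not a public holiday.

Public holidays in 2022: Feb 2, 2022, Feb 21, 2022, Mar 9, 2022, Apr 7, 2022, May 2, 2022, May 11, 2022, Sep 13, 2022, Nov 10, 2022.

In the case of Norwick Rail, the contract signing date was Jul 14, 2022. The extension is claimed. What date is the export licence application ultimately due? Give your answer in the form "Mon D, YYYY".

Oct 12, 2022

From Jul 14, 2022, 30 calendar days later is Aug 13, 2022.
Because Aug 13, 2022 is a Saturday, the deadline becomes Aug 12, 2022 (Friday).
Applying the 2 months extension: 2 months after Aug 12, 2022 is Oct 12, 2022.
Oct 12, 2022 is a Wednesday and not a listed holiday, so it stands.
So the filing is due Oct 12, 2022.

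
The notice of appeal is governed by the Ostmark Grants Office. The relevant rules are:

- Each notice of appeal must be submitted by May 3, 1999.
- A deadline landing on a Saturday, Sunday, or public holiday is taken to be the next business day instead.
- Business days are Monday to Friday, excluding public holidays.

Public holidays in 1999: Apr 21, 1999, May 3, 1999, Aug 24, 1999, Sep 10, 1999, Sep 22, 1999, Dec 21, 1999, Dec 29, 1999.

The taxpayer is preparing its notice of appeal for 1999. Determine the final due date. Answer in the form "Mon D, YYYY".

May 4, 1999

Start from the fixed due date, May 3, 1999.
May 3, 1999 falls on a listed holiday. Rolling to the next business day gives May 4, 1999, a Tuesday.
So the filing is due May 4, 1999.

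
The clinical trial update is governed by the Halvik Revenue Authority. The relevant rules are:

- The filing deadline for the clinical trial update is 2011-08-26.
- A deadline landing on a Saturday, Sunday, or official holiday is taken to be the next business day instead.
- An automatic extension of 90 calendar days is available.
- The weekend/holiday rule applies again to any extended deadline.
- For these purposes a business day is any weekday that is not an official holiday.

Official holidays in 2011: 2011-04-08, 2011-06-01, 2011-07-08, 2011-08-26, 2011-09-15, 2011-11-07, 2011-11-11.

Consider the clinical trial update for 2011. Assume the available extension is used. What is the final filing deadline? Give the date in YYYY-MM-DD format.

2011-11-28

The statutory due date is 2011-08-26.
2011-08-26 is a listed holiday, so it moves to the next business day, 2011-08-29 (Monday).
The 90-calendar-day extension moves the deadline from 2011-08-29 to 2011-11-27.
2011-11-27 is a Sunday, so it moves to the next business day, 2011-11-28 (Monday).
The final due date is 2011-11-28.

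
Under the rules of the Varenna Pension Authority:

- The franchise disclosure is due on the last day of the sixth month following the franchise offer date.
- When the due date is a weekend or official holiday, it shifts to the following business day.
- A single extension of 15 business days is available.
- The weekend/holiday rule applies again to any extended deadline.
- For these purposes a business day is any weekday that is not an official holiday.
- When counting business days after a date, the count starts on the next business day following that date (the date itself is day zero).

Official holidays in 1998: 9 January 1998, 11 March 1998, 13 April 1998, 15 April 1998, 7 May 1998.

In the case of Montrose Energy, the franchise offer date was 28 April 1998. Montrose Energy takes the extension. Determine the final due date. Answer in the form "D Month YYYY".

6 months after 28 April 1998 falls in October 1998; the last day of that month is 31 October 1998.
31 October 1998 falls on a Saturday. Rolling to the next business day gives 2 November 1998, a Monday.
Counting 15 further business days from 2 November 1998 reaches 23 November 1998.
23 November 1998 is a Monday and not a listed holiday, so it stands.
Deadline: 23 November 1998.

23 November 1998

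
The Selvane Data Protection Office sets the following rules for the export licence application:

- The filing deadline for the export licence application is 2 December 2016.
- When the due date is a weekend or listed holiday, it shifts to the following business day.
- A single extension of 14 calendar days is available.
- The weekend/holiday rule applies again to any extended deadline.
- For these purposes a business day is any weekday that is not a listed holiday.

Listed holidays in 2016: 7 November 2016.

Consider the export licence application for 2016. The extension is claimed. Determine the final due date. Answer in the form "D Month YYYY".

Start from the fixed due date, 2 December 2016.
Since 2 December 2016 is a Friday and not a holiday, the date is unchanged.
With the 14-day extension, 2 December 2016 becomes 16 December 2016.
Since 16 December 2016 is a Friday and not a holiday, the date is unchanged.
Deadline: 16 December 2016.

16 December 2016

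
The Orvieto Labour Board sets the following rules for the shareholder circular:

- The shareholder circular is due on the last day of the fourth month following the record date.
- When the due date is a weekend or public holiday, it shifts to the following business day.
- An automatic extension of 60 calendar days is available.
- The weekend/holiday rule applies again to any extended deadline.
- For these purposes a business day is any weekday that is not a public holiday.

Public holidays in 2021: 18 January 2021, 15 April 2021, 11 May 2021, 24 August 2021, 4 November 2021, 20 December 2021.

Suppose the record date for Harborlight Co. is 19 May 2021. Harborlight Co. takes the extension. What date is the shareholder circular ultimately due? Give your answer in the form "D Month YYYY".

4 months after 19 May 2021 is September 2021; that month ends on 30 September 2021.
30 September 2021 (Thursday) is already a business day.
The 60-calendar-day extension moves the deadline from 30 September 2021 to 29 November 2021.
29 November 2021 falls on a Monday, which is a business day, so no adjustment is needed.
So the filing is due 29 November 2021.

29 November 2021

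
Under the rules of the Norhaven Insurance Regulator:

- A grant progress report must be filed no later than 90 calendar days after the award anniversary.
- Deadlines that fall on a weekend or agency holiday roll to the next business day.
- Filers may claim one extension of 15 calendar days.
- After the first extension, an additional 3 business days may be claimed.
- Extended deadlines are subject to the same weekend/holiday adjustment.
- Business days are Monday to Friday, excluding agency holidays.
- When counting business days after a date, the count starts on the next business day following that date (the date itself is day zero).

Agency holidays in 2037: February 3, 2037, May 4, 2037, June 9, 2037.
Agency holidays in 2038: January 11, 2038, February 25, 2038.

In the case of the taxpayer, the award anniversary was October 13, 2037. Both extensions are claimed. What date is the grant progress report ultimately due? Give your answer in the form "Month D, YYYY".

February 1, 2038

Adding 90 calendar days to October 13, 2037 gives January 11, 2038.
January 11, 2038 falls on a listed holiday. Rolling to the next business day gives January 12, 2038, a Tuesday.
Add the 15 calendar-day extension to January 12, 2038: January 27, 2038.
Since January 27, 2038 is a Wednesday and not a holiday, the date is unchanged.
Applying the 3-business-day extension: 3 business days after January 27, 2038 is February 1, 2038.
February 1, 2038 falls on a Monday, which is a business day, so no adjustment is needed.
The final due date is February 1, 2038.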